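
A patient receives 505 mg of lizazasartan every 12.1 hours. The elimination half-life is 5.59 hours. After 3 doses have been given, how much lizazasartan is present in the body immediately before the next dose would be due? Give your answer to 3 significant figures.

143 mg

The 3 doses were given 36.3, 24.2, 12.1 hours ago.
Total = 505·(1/2)^(36.3/5.59) + 505·(1/2)^(24.2/5.59) + 505·(1/2)^(12.1/5.59)
      = 5.6038 + 25.124 + 112.64 ≈ 143.37 mg.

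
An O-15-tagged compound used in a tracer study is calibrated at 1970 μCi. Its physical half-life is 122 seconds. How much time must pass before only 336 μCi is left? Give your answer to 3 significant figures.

Fraction remaining = 336/1970 ≈ 0.17056.
n = log₂(1970/336) = ln(5.8631)/ln 2 ≈ 2.5517 half-lives.
t = n × t½ = 2.5517 × 122 ≈ 311.3 seconds.

311 seconds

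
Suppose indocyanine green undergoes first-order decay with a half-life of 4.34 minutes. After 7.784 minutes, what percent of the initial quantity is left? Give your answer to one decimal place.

n = 7.784/4.34 ≈ 1.7935 half-lives.
Fraction remaining = (1/2)^1.7935 ≈ 0.28846, i.e. 28.846%.

28.8%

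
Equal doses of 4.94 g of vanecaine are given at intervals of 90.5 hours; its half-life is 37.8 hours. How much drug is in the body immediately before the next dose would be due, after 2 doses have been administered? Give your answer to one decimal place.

The 2 doses were given 181, 90.5 hours ago.
Total = 4.94·(1/2)^(181/37.8) + 4.94·(1/2)^(90.5/37.8)
      = 0.17877 + 0.93974 ≈ 1.1185 g.

1.1 g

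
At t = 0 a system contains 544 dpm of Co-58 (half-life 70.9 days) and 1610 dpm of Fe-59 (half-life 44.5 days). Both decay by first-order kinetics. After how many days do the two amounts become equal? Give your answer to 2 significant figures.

Set 544·(1/2)^(t/70.9) = 1610·(1/2)^(t/44.5).
Taking log₂: log₂(544/1610) = t·(1/70.9 − 1/44.5).
log₂(0.33789) = -1.5654; 1/70.9 − 1/44.5 = -0.0083675.
t = -1.5654 / -0.0083675 ≈ 187.08 days.

190 days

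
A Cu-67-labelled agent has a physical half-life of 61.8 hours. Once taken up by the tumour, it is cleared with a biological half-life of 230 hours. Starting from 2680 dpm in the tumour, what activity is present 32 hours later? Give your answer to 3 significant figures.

1700 dpm

1/t_eff = 1/t_phys + 1/t_biol = 1/61.8 + 1/230 = 0.020529 per hour.
t_eff = 61.8 × 230 / (61.8 + 230) ≈ 48.711 hours.
Remaining = 2680 × (1/2)^(32/48.711) = 2680 × (1/2)^0.65693 ≈ 1699.7 dpm.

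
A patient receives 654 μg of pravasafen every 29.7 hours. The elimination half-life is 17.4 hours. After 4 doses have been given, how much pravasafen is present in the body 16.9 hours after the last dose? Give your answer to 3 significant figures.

The 4 doses were given 106, 76.3, 46.6, 16.9 hours ago.
Total = 654·(1/2)^(106/17.4) + 654·(1/2)^(76.3/17.4) + 654·(1/2)^(46.6/17.4) + 654·(1/2)^(16.9/17.4)
      = 9.5878 + 31.3 + 102.18 + 333.58 ≈ 476.65 μg.

477 μg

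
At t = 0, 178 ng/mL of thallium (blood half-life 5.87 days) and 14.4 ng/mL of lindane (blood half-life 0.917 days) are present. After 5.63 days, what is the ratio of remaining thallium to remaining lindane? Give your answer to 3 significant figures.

448

thallium: 178 × (1/2)^(5.63/5.87) = 178 × (1/2)^0.95911 ≈ 91.558 ng/mL.
lindane: 14.4 × (1/2)^(5.63/0.917) = 14.4 × (1/2)^6.1396 ≈ 0.20425 ng/mL.
Ratio ≈ 91.558 / 0.20425 ≈ 448.26.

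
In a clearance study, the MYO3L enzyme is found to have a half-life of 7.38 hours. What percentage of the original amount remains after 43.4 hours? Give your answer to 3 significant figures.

1.70%

n = 43.4/7.38 ≈ 5.8808 half-lives.
Fraction remaining = (1/2)^5.8808 ≈ 0.016971, i.e. 1.6971%.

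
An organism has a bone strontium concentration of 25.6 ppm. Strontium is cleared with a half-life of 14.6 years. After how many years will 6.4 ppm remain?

6.4/25.6 = 1/4, so 2 half-lives have elapsed.
t = 2 × 14.6 = 29.2 years.

29.2 years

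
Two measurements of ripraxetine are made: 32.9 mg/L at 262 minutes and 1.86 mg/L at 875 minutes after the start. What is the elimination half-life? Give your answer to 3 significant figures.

148 minutes

Over Δt = 875 − 262 = 613 minutes, the level fell by a factor of 32.9/1.86 ≈ 17.688.
n = log₂(17.688) ≈ 4.1447 half-lives, so t½ = 613/4.1447 ≈ 147.9 minutes.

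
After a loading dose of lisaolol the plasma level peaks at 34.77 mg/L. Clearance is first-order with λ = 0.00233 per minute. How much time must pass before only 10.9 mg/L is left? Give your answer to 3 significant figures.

498 minutes

t½ = ln 2 / λ = 0.69315 / 0.00233 ≈ 297.49 minutes.
Fraction remaining = 10.9/34.77 ≈ 0.31349.
n = log₂(34.77/10.9) = ln(3.1899)/ln 2 ≈ 1.6735 half-lives.
t = n × t½ = 1.6735 × 297.49 ≈ 497.85 minutes.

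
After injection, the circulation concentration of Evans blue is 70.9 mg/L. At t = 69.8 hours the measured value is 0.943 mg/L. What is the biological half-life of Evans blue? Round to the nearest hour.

A/A₀ = 0.943/70.9 ≈ 0.0133.
n = log₂(75.186) ≈ 6.2324 half-lives elapsed in 69.8 hours.
t½ = 69.8/6.2324 ≈ 11.2 hours.

11 hours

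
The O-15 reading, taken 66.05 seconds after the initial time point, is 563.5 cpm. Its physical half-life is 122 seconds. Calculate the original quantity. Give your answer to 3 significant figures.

820 cpm

Number of half-lives elapsed: n = 66.05/122 ≈ 0.54139.
A₀ = A × 2^n = 563.5 × 2^0.54139 = 563.5 × 1.4554 ≈ 820.11 cpm.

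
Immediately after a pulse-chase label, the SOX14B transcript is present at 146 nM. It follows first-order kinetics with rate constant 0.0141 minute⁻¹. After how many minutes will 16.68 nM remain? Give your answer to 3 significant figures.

154 minutes

t½ = ln 2 / λ = 0.69315 / 0.0141 ≈ 49.159 minutes.
Fraction remaining = 16.68/146 ≈ 0.11425.
n = log₂(146/16.68) = ln(8.753)/ln 2 ≈ 3.1298 half-lives.
t = n × t½ = 3.1298 × 49.159 ≈ 153.86 minutes.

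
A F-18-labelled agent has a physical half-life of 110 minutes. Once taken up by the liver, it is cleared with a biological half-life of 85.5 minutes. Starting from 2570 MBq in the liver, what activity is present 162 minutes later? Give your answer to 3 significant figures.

1/t_eff = 1/t_phys + 1/t_biol = 1/110 + 1/85.5 = 0.020787 per minute.
t_eff = 110 × 85.5 / (110 + 85.5) ≈ 48.107 minutes.
Remaining = 2570 × (1/2)^(162/48.107) = 2570 × (1/2)^3.3675 ≈ 249.01 MBq.

249 MBq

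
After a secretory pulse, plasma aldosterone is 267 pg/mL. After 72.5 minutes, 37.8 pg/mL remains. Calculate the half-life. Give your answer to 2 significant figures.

A/A₀ = 37.8/267 ≈ 0.14157.
n = log₂(7.0635) ≈ 2.8204 half-lives elapsed in 72.5 minutes.
t½ = 72.5/2.8204 ≈ 25.706 minutes.

26 minutes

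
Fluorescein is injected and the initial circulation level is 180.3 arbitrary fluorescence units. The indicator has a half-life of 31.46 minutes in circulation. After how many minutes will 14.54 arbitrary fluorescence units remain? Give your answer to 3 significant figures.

Fraction remaining = 14.54/180.3 ≈ 0.080643.
n = log₂(180.3/14.54) = ln(12.4)/ln 2 ≈ 3.6323 half-lives.
t = n × t½ = 3.6323 × 31.46 ≈ 114.27 minutes.

114 minutes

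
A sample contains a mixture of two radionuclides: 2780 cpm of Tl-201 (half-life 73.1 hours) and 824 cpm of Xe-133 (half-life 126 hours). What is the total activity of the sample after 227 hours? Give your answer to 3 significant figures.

Tl-201: 2780 × (1/2)^(227/73.1) = 2780 × (1/2)^3.1053 ≈ 323.03 cpm.
Xe-133: 824 × (1/2)^(227/126) = 824 × (1/2)^1.8016 ≈ 236.37 cpm.
Total = 323.03 + 236.37 ≈ 559.4 cpm.

559 cpm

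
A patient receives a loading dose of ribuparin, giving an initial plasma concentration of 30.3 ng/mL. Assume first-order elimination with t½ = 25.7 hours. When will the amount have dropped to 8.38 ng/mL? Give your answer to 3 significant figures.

47.7 hours

Fraction remaining = 8.38/30.3 ≈ 0.27657.
n = log₂(30.3/8.38) = ln(3.6158)/ln 2 ≈ 1.8543 half-lives.
t = n × t½ = 1.8543 × 25.7 ≈ 47.655 hours.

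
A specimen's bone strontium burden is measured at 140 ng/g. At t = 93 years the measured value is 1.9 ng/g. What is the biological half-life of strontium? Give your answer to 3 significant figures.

15.0 years

A/A₀ = 1.9/140 ≈ 0.013571.
n = log₂(73.684) ≈ 6.2033 half-lives elapsed in 93 years.
t½ = 93/6.2033 ≈ 14.992 years.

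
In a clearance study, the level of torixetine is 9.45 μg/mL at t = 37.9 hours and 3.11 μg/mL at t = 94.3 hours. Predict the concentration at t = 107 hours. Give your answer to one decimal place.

Over Δt = 94.3 − 37.9 = 56.4 hours, the level fell by a factor of 9.45/3.11 ≈ 3.0386.
n = log₂(3.0386) ≈ 1.6034 half-lives, so t½ = 56.4/1.6034 ≈ 35.175 hours.
From t = 94.3 to t = 107: 3.11 × (1/2)^((107−94.3)/35.175) ≈ 2.4214 μg/mL.

2.4 μg/mL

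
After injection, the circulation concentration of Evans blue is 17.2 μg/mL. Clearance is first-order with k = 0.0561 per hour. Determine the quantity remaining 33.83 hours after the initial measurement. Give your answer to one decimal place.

t½ = ln 2 / k = 0.69315 / 0.0561 ≈ 12.356 hours.
Number of half-lives: n = 33.83/12.356 ≈ 2.738.
Remaining = 17.2 × (1/2)^2.738 = 17.2 × 0.14989 ≈ 2.5781 μg/mL.

2.6 μg/mL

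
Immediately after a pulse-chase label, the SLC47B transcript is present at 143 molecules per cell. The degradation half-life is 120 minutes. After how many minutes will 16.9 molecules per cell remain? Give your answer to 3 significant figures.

370 minutes

Fraction remaining = 16.9/143 ≈ 0.11818.
n = log₂(143/16.9) = ln(8.4615)/ln 2 ≈ 3.0809 half-lives.
t = n × t½ = 3.0809 × 120 ≈ 369.71 minutes.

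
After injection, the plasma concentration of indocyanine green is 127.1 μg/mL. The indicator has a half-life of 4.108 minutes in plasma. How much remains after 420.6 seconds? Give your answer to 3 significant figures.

38.9 μg/mL

Convert the elapsed time: 420.6 seconds = 7.01 minutes.
Number of half-lives: n = 7.01/4.108 ≈ 1.7064.
Remaining = 127.1 × (1/2)^1.7064 = 127.1 × 0.30642 ≈ 38.946 μg/mL.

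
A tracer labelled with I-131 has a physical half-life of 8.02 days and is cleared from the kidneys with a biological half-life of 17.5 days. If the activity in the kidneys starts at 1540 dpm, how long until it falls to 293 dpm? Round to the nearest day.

13 days

1/t_eff = 1/t_phys + 1/t_biol = 1/8.02 + 1/17.5 = 0.18183 per day.
t_eff = 8.02 × 17.5 / (8.02 + 17.5) ≈ 5.4996 days.
n = log₂(1540/293) ≈ 2.394; t = 2.394 × 5.4996 ≈ 13.166 days.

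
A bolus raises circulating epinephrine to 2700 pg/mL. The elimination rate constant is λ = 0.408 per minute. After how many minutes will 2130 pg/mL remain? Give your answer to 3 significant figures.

0.581 minutes

t½ = ln 2 / λ = 0.69315 / 0.408 ≈ 1.6989 minutes.
Fraction remaining = 2130/2700 ≈ 0.78889.
n = log₂(2700/2130) = ln(1.2676)/ln 2 ≈ 0.34211 half-lives.
t = n × t½ = 0.34211 × 1.6989 ≈ 0.5812 minutes.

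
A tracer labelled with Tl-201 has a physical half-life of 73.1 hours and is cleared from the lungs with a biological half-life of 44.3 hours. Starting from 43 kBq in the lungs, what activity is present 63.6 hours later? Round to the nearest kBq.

1/t_eff = 1/t_phys + 1/t_biol = 1/73.1 + 1/44.3 = 0.036253 per hour.
t_eff = 73.1 × 44.3 / (73.1 + 44.3) ≈ 27.584 hours.
Remaining = 43 × (1/2)^(63.6/27.584) = 43 × (1/2)^2.3057 ≈ 8.6972 kBq.

9 kBq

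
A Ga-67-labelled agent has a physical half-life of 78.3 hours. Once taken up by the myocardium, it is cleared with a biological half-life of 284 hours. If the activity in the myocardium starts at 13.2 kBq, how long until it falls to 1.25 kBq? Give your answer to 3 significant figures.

1/t_eff = 1/t_phys + 1/t_biol = 1/78.3 + 1/284 = 0.016293 per hour.
t_eff = 78.3 × 284 / (78.3 + 284) ≈ 61.378 hours.
n = log₂(13.2/1.25) ≈ 3.4005; t = 3.4005 × 61.378 ≈ 208.72 hours.

209 hours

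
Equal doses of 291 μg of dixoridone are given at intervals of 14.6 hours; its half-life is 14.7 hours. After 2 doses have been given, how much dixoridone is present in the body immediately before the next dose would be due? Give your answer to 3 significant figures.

The 2 doses were given 29.2, 14.6 hours ago.
Total = 291·(1/2)^(29.2/14.7) + 291·(1/2)^(14.6/14.7)
      = 73.439 + 146.19 ≈ 219.63 μg.

220 μg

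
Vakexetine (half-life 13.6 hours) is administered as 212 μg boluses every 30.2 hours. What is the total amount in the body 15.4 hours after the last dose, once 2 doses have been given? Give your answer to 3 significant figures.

117 μg

The 2 doses were given 45.6, 15.4 hours ago.
Total = 212·(1/2)^(45.6/13.6) + 212·(1/2)^(15.4/13.6)
      = 20.749 + 96.708 ≈ 117.46 μg.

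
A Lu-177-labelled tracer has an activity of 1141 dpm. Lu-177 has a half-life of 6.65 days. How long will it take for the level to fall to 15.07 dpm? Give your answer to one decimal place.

41.5 days

Fraction remaining = 15.07/1141 ≈ 0.013208.
n = log₂(1141/15.07) = ln(75.713)/ln 2 ≈ 6.2425 half-lives.
t = n × t½ = 6.2425 × 6.65 ≈ 41.512 days.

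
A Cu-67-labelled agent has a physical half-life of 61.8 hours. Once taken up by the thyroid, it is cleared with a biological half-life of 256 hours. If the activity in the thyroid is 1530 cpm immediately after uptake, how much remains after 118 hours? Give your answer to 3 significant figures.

296 cpm

1/t_eff = 1/t_phys + 1/t_biol = 1/61.8 + 1/256 = 0.020087 per hour.
t_eff = 61.8 × 256 / (61.8 + 256) ≈ 49.782 hours.
Remaining = 1530 × (1/2)^(118/49.782) = 1530 × (1/2)^2.3703 ≈ 295.91 cpm.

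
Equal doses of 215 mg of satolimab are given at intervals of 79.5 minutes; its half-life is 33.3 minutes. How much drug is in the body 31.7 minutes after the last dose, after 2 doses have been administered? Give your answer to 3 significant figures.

132 mg

The 2 doses were given 111.2, 31.7 minutes ago.
Total = 215·(1/2)^(111.2/33.3) + 215·(1/2)^(31.7/33.3)
      = 21.242 + 111.14 ≈ 132.38 mg.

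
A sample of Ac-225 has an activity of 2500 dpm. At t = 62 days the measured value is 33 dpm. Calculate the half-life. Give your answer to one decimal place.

9.9 days

A/A₀ = 33/2500 ≈ 0.0132.
n = log₂(75.758) ≈ 6.2433 half-lives elapsed in 62 days.
t½ = 62/6.2433 ≈ 9.9306 days.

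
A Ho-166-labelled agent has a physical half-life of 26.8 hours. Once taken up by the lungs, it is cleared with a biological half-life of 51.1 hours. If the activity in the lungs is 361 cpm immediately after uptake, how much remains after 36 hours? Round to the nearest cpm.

1/t_eff = 1/t_phys + 1/t_biol = 1/26.8 + 1/51.1 = 0.056883 per hour.
t_eff = 26.8 × 51.1 / (26.8 + 51.1) ≈ 17.58 hours.
Remaining = 361 × (1/2)^(36/17.58) = 361 × (1/2)^2.0478 ≈ 87.31 cpm.

87 cpm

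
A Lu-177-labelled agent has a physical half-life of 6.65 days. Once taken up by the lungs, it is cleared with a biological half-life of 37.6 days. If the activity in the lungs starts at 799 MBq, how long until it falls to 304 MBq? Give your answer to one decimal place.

1/t_eff = 1/t_phys + 1/t_biol = 1/6.65 + 1/37.6 = 0.17697 per day.
t_eff = 6.65 × 37.6 / (6.65 + 37.6) ≈ 5.6506 days.
n = log₂(799/304) ≈ 1.3941; t = 1.3941 × 5.6506 ≈ 7.8777 days.

7.9 days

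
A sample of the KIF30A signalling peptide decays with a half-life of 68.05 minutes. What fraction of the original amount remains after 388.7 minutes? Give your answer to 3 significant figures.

n = 388.7/68.05 ≈ 5.712 half-lives.
Fraction remaining = (1/2)^5.712 ≈ 0.019078.

0.0191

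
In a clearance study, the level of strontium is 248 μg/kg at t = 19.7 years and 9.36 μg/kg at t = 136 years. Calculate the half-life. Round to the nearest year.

25 years

Over Δt = 136 − 19.7 = 116.3 years, the level fell by a factor of 248/9.36 ≈ 26.496.
n = log₂(26.496) ≈ 4.7277 half-lives, so t½ = 116.3/4.7277 ≈ 24.6 years.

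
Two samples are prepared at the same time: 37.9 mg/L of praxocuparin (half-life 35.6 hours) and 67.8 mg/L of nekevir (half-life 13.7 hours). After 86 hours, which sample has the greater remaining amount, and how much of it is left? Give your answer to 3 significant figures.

praxocuparin, 7.10 mg/L

praxocuparin: 37.9 × (1/2)^2.4157 ≈ 7.1028 mg/L.
nekevir: 67.8 × (1/2)^6.2774 ≈ 0.87408 mg/L.
Praxocuparin has more remaining, at ≈ 7.1028 mg/L.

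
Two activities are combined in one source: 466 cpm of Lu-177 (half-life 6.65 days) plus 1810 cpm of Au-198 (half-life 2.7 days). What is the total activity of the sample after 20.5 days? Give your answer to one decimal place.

Lu-177: 466 × (1/2)^(20.5/6.65) = 466 × (1/2)^3.0827 ≈ 55.005 cpm.
Au-198: 1810 × (1/2)^(20.5/2.7) = 1810 × (1/2)^7.5926 ≈ 9.3774 cpm.
Total = 55.005 + 9.3774 ≈ 64.382 cpm.

64.4 cpm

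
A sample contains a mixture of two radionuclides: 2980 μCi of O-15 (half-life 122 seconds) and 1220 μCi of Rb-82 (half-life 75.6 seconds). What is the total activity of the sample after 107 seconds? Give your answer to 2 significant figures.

2100 μCi

O-15: 2980 × (1/2)^(107/122) = 2980 × (1/2)^0.87705 ≈ 1622.6 μCi.
Rb-82: 1220 × (1/2)^(107/75.6) = 1220 × (1/2)^1.4153 ≈ 457.4 μCi.
Total = 1622.6 + 457.4 ≈ 2080 μCi.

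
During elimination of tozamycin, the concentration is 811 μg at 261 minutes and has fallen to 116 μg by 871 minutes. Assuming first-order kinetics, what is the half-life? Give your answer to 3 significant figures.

217 minutes

Over Δt = 871 − 261 = 610 minutes, the level fell by a factor of 811/116 ≈ 6.9914.
n = log₂(6.9914) ≈ 2.8056 half-lives, so t½ = 610/2.8056 ≈ 217.42 minutes.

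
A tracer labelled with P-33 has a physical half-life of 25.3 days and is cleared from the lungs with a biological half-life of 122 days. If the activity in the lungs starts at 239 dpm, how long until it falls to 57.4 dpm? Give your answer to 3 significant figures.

1/t_eff = 1/t_phys + 1/t_biol = 1/25.3 + 1/122 = 0.047722 per day.
t_eff = 25.3 × 122 / (25.3 + 122) ≈ 20.955 days.
n = log₂(239/57.4) ≈ 2.0579; t = 2.0579 × 20.955 ≈ 43.122 days.

43.1 days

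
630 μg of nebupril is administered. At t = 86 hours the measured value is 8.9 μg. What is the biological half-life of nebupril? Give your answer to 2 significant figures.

A/A₀ = 8.9/630 ≈ 0.014127.
n = log₂(70.787) ≈ 6.1454 half-lives elapsed in 86 hours.
t½ = 86/6.1454 ≈ 13.994 hours.

14 hours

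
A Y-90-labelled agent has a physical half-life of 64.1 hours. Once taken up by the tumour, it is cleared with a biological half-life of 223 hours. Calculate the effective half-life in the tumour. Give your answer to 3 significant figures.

1/t_eff = 1/t_phys + 1/t_biol = 1/64.1 + 1/223 = 0.020085 per hour.
t_eff = 64.1 × 223 / (64.1 + 223) ≈ 49.789 hours.

49.8 hours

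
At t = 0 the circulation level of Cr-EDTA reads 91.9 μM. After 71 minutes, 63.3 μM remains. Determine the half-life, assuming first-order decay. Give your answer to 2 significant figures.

A/A₀ = 63.3/91.9 ≈ 0.68879.
n = log₂(1.4518) ≈ 0.53786 half-lives elapsed in 71 minutes.
t½ = 71/0.53786 ≈ 132 minutes.

130 minutes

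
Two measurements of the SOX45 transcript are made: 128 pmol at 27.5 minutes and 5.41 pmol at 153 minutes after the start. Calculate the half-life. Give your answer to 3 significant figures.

27.5 minutes

Over Δt = 153 − 27.5 = 125.5 minutes, the level fell by a factor of 128/5.41 ≈ 23.66.
n = log₂(23.66) ≈ 4.5644 half-lives, so t½ = 125.5/4.5644 ≈ 27.496 minutes.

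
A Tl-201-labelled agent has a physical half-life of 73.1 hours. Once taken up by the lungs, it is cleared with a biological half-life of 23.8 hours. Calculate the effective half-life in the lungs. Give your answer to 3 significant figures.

18.0 hours

1/t_eff = 1/t_phys + 1/t_biol = 1/73.1 + 1/23.8 = 0.055697 per hour.
t_eff = 73.1 × 23.8 / (73.1 + 23.8) ≈ 17.954 hours.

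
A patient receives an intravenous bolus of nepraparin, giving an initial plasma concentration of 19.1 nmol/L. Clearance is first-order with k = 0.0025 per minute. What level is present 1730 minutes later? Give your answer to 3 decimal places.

0.253 nmol/L

t½ = ln 2 / k = 0.69315 / 0.0025 ≈ 277.26 minutes.
Number of half-lives: n = 1730/277.26 ≈ 6.2397.
Remaining = 19.1 × (1/2)^6.2397 = 19.1 × 0.013234 ≈ 0.25276 nmol/L.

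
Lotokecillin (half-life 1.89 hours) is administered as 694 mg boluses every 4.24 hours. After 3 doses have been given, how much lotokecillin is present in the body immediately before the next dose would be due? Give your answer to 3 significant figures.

184 mg

The 3 doses were given 12.72, 8.48, 4.24 hours ago.
Total = 694·(1/2)^(12.72/1.89) + 694·(1/2)^(8.48/1.89) + 694·(1/2)^(4.24/1.89)
      = 6.537 + 30.953 + 146.57 ≈ 184.06 mg.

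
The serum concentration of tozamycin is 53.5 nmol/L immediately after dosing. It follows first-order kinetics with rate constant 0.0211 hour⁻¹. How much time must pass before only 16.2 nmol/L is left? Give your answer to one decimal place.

56.6 hours

t½ = ln 2 / k = 0.69315 / 0.0211 ≈ 32.851 hours.
Fraction remaining = 16.2/53.5 ≈ 0.3028.
n = log₂(53.5/16.2) = ln(3.3025)/ln 2 ≈ 1.7235 half-lives.
t = n × t½ = 1.7235 × 32.851 ≈ 56.619 hours.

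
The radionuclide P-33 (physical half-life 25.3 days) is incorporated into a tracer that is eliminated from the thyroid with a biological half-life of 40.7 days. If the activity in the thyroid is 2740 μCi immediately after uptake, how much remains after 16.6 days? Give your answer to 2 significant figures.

1/t_eff = 1/t_phys + 1/t_biol = 1/25.3 + 1/40.7 = 0.064096 per day.
t_eff = 25.3 × 40.7 / (25.3 + 40.7) ≈ 15.602 days.
Remaining = 2740 × (1/2)^(16.6/15.602) = 2740 × (1/2)^1.064 ≈ 1310.6 μCi.

1300 μCi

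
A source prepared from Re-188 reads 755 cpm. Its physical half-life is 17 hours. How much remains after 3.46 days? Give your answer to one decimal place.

25.6 cpm

Convert the elapsed time: 3.46 days = 83.04 hours.
Number of half-lives: n = 83.04/17 ≈ 4.8847.
Remaining = 755 × (1/2)^4.8847 = 755 × 0.03385 ≈ 25.557 cpm.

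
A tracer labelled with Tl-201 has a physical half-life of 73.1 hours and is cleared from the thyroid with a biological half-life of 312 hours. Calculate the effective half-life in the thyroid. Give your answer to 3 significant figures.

59.2 hours

1/t_eff = 1/t_phys + 1/t_biol = 1/73.1 + 1/312 = 0.016885 per hour.
t_eff = 73.1 × 312 / (73.1 + 312) ≈ 59.224 hours.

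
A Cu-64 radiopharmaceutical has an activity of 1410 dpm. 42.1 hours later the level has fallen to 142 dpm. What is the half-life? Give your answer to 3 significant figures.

A/A₀ = 142/1410 ≈ 0.10071.
n = log₂(9.9296) ≈ 3.3117 half-lives elapsed in 42.1 hours.
t½ = 42.1/3.3117 ≈ 12.712 hours.

12.7 hours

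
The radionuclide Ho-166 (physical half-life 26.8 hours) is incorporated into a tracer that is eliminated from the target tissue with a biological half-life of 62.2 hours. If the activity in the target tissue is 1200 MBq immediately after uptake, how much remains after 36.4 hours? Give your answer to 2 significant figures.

1/t_eff = 1/t_phys + 1/t_biol = 1/26.8 + 1/62.2 = 0.053391 per hour.
t_eff = 26.8 × 62.2 / (26.8 + 62.2) ≈ 18.73 hours.
Remaining = 1200 × (1/2)^(36.4/18.73) = 1200 × (1/2)^1.9434 ≈ 312 MBq.

310 MBq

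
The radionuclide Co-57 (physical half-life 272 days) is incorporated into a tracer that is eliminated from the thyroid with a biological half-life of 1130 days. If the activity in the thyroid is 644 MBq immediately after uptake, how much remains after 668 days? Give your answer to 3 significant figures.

77.9 MBq

1/t_eff = 1/t_phys + 1/t_biol = 1/272 + 1/1130 = 0.0045614 per day.
t_eff = 272 × 1130 / (272 + 1130) ≈ 219.23 days.
Remaining = 644 × (1/2)^(668/219.23) = 644 × (1/2)^3.047 ≈ 77.918 MBq.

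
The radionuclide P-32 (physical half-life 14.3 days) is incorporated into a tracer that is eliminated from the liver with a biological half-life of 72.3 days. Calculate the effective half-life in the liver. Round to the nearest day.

12 days

1/t_eff = 1/t_phys + 1/t_biol = 1/14.3 + 1/72.3 = 0.083761 per day.
t_eff = 14.3 × 72.3 / (14.3 + 72.3) ≈ 11.939 days.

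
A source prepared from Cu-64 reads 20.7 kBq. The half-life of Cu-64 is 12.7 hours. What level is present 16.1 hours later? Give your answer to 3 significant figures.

8.60 kBq

Number of half-lives: n = 16.1/12.7 ≈ 1.2677.
Remaining = 20.7 × (1/2)^1.2677 = 20.7 × 0.41532 ≈ 8.5971 kBq.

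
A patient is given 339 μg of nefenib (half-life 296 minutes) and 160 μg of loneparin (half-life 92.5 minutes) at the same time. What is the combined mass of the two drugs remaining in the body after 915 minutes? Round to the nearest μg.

40 μg

nefenib: 339 × (1/2)^(915/296) = 339 × (1/2)^3.0912 ≈ 39.779 μg.
loneparin: 160 × (1/2)^(915/92.5) = 160 × (1/2)^9.8919 ≈ 0.16841 μg.
Total = 39.779 + 0.16841 ≈ 39.947 μg.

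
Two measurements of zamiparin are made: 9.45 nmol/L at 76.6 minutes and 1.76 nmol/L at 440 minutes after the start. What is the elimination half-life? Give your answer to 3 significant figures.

Over Δt = 440 − 76.6 = 363.4 minutes, the level fell by a factor of 9.45/1.76 ≈ 5.3693.
n = log₂(5.3693) ≈ 2.4247 half-lives, so t½ = 363.4/2.4247 ≈ 149.87 minutes.

150 minutes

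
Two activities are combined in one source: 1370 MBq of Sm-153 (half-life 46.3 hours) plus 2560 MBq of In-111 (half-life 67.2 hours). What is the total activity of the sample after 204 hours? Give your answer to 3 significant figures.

Sm-153: 1370 × (1/2)^(204/46.3) = 1370 × (1/2)^4.406 ≈ 64.62 MBq.
In-111: 2560 × (1/2)^(204/67.2) = 2560 × (1/2)^3.0357 ≈ 312.18 MBq.
Total = 64.62 + 312.18 ≈ 376.8 MBq.

377 MBq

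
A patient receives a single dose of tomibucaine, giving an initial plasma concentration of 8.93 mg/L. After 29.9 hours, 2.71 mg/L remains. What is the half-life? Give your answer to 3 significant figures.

17.4 hours

A/A₀ = 2.71/8.93 ≈ 0.30347.
n = log₂(3.2952) ≈ 1.7204 half-lives elapsed in 29.9 hours.
t½ = 29.9/1.7204 ≈ 17.38 hours.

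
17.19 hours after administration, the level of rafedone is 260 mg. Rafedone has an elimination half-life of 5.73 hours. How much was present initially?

2080 mg

Number of half-lives elapsed: n = 17.19/5.73 ≈ 3.
A₀ = A × 2^n = 260 × 2^3 = 260 × 8 ≈ 2080 mg.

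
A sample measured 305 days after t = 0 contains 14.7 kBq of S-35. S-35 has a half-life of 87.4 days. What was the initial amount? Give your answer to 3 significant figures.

165 kBq

Number of half-lives elapsed: n = 305/87.4 ≈ 3.4897.
A₀ = A × 2^n = 14.7 × 2^3.4897 = 14.7 × 11.233 ≈ 165.13 kBq.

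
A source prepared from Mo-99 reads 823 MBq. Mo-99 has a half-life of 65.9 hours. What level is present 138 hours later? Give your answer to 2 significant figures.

Number of half-lives: n = 138/65.9 ≈ 2.0941.
Remaining = 823 × (1/2)^2.0941 = 823 × 0.23422 ≈ 192.76 MBq.

190 MBq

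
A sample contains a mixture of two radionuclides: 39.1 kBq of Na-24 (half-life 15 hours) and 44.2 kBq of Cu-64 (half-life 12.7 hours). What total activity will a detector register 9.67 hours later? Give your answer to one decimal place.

Na-24: 39.1 × (1/2)^(9.67/15) = 39.1 × (1/2)^0.64467 ≈ 25.01 kBq.
Cu-64: 44.2 × (1/2)^(9.67/12.7) = 44.2 × (1/2)^0.76142 ≈ 26.074 kBq.
Total = 25.01 + 26.074 ≈ 51.084 kBq.

51.1 kBq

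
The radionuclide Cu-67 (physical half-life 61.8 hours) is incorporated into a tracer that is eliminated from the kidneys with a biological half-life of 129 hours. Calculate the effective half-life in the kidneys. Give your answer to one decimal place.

1/t_eff = 1/t_phys + 1/t_biol = 1/61.8 + 1/129 = 0.023933 per hour.
t_eff = 61.8 × 129 / (61.8 + 129) ≈ 41.783 hours.

41.8 hours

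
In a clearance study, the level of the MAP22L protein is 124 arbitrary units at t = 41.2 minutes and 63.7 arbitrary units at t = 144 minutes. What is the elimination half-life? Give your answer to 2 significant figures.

110 minutes

Over Δt = 144 − 41.2 = 102.8 minutes, the level fell by a factor of 124/63.7 ≈ 1.9466.
n = log₂(1.9466) ≈ 0.96097 half-lives, so t½ = 102.8/0.96097 ≈ 106.97 minutes.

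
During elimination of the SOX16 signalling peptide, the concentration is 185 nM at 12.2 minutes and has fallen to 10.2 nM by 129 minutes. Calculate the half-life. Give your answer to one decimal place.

Over Δt = 129 − 12.2 = 116.8 minutes, the level fell by a factor of 185/10.2 ≈ 18.137.
n = log₂(18.137) ≈ 4.1809 half-lives, so t½ = 116.8/4.1809 ≈ 27.937 minutes.

27.9 minutes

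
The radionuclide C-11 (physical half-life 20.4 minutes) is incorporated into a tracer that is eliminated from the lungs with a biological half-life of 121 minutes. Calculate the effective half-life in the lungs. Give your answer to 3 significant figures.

1/t_eff = 1/t_phys + 1/t_biol = 1/20.4 + 1/121 = 0.057284 per minute.
t_eff = 20.4 × 121 / (20.4 + 121) ≈ 17.457 minutes.

17.5 minutes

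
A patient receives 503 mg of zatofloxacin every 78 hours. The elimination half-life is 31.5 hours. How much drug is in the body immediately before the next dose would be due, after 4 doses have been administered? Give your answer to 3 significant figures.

110 mg

The 4 doses were given 312, 234, 156, 78 hours ago.
Total = 503·(1/2)^(312/31.5) + 503·(1/2)^(234/31.5) + 503·(1/2)^(156/31.5) + 503·(1/2)^(78/31.5)
      = 0.52473 + 2.9197 + 16.246 + 90.398 ≈ 110.09 mg.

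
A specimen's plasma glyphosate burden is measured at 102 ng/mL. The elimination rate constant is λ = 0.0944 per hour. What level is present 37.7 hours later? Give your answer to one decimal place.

t½ = ln 2 / λ = 0.69315 / 0.0944 ≈ 7.3427 hours.
Number of half-lives: n = 37.7/7.3427 ≈ 5.1344.
Remaining = 102 × (1/2)^5.1344 = 102 × 0.028471 ≈ 2.904 ng/mL.

2.9 ng/mL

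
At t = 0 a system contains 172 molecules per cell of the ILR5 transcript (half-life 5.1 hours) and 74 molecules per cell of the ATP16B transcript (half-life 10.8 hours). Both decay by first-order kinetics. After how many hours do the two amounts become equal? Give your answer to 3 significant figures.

11.8 hours

Set 172·(1/2)^(t/5.1) = 74·(1/2)^(t/10.8).
Taking log₂: log₂(172/74) = t·(1/5.1 − 1/10.8).
log₂(2.3243) = 1.2168; 1/5.1 − 1/10.8 = 0.10349.
t = 1.2168 / 0.10349 ≈ 11.758 hours.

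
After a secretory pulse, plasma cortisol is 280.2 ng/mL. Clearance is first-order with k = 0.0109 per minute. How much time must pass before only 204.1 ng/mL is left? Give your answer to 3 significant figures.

29.1 minutes

t½ = ln 2 / k = 0.69315 / 0.0109 ≈ 63.591 minutes.
Fraction remaining = 204.1/280.2 ≈ 0.72841.
n = log₂(280.2/204.1) = ln(1.3729)/ln 2 ≈ 0.45718 half-lives.
t = n × t½ = 0.45718 × 63.591 ≈ 29.073 minutes.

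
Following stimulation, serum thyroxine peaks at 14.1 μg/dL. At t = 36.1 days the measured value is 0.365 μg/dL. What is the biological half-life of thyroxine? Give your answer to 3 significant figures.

6.85 days

A/A₀ = 0.365/14.1 ≈ 0.025887.
n = log₂(38.63) ≈ 5.2717 half-lives elapsed in 36.1 days.
t½ = 36.1/5.2717 ≈ 6.8479 days.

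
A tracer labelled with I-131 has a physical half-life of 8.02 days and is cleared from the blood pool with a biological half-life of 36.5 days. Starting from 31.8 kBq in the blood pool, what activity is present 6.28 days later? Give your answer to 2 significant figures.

1/t_eff = 1/t_phys + 1/t_biol = 1/8.02 + 1/36.5 = 0.15209 per day.
t_eff = 8.02 × 36.5 / (8.02 + 36.5) ≈ 6.5752 days.
Remaining = 31.8 × (1/2)^(6.28/6.5752) = 31.8 × (1/2)^0.9551 ≈ 16.403 kBq.

16 kBq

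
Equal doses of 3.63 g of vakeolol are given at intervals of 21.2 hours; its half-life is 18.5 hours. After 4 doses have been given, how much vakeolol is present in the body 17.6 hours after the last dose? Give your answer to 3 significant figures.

3.28 g

The 4 doses were given 81.2, 60, 38.8, 17.6 hours ago.
Total = 3.63·(1/2)^(81.2/18.5) + 3.63·(1/2)^(60/18.5) + 3.63·(1/2)^(38.8/18.5) + 3.63·(1/2)^(17.6/18.5)
      = 0.17323 + 0.38335 + 0.84832 + 1.8772 ≈ 3.2821 g.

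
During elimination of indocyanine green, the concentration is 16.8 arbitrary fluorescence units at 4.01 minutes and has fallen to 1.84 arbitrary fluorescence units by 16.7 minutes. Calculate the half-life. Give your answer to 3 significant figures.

3.98 minutes

Over Δt = 16.7 − 4.01 = 12.69 minutes, the level fell by a factor of 16.8/1.84 ≈ 9.1304.
n = log₂(9.1304) ≈ 3.1907 half-lives, so t½ = 12.69/3.1907 ≈ 3.9772 minutes.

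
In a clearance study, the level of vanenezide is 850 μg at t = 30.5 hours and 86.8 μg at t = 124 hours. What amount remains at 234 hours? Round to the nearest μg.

Over Δt = 124 − 30.5 = 93.5 hours, the level fell by a factor of 850/86.8 ≈ 9.7926.
n = log₂(9.7926) ≈ 3.2917 half-lives, so t½ = 93.5/3.2917 ≈ 28.405 hours.
From t = 124 to t = 234: 86.8 × (1/2)^((234−124)/28.405) ≈ 5.9259 μg.

6 μg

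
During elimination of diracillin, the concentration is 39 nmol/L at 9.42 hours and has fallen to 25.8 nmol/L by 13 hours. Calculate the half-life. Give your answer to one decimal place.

6.0 hours

Over Δt = 13 − 9.42 = 3.58 hours, the level fell by a factor of 39/25.8 ≈ 1.5116.
n = log₂(1.5116) ≈ 0.5961 half-lives, so t½ = 3.58/0.5961 ≈ 6.0057 hours.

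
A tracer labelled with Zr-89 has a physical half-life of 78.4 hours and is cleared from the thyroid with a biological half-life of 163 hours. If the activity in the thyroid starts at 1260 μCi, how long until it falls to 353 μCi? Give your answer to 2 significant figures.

1/t_eff = 1/t_phys + 1/t_biol = 1/78.4 + 1/163 = 0.01889 per hour.
t_eff = 78.4 × 163 / (78.4 + 163) ≈ 52.938 hours.
n = log₂(1260/353) ≈ 1.8357; t = 1.8357 × 52.938 ≈ 97.177 hours.

97 hours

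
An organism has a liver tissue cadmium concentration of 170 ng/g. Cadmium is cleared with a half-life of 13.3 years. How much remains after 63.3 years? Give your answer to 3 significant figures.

Number of half-lives: n = 63.3/13.3 ≈ 4.7594.
Remaining = 170 × (1/2)^4.7594 = 170 × 0.036921 ≈ 6.2766 ng/g.

6.28 ng/g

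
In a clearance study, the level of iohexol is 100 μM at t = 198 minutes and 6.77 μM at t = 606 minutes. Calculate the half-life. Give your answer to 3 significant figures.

105 minutes

Over Δt = 606 − 198 = 408 minutes, the level fell by a factor of 100/6.77 ≈ 14.771.
n = log₂(14.771) ≈ 3.8847 half-lives, so t½ = 408/3.8847 ≈ 105.03 minutes.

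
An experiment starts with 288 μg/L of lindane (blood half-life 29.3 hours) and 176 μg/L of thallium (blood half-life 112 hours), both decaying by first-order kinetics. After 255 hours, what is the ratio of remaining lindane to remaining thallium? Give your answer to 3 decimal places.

0.019

lindane: 288 × (1/2)^(255/29.3) = 288 × (1/2)^8.7031 ≈ 0.69105 μg/L.
thallium: 176 × (1/2)^(255/112) = 176 × (1/2)^2.2768 ≈ 36.319 μg/L.
Ratio ≈ 0.69105 / 36.319 ≈ 0.019027.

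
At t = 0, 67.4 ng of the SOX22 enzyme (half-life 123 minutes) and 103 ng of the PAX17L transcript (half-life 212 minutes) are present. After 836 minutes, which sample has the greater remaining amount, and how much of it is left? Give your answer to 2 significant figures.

PAX17L transcript, 6.7 ng

SOX22 enzyme: 67.4 × (1/2)^6.7967 ≈ 0.60623 ng.
PAX17L transcript: 103 × (1/2)^3.9434 ≈ 6.6951 ng.
PAX17L transcript has more remaining, at ≈ 6.6951 ng.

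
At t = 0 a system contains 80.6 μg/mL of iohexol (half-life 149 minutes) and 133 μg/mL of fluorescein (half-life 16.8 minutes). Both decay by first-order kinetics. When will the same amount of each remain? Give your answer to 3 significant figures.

13.7 minutes

Set 80.6·(1/2)^(t/149) = 133·(1/2)^(t/16.8).
Taking log₂: log₂(80.6/133) = t·(1/149 − 1/16.8).
log₂(0.60602) = -0.72257; 1/149 − 1/16.8 = -0.052812.
t = -0.72257 / -0.052812 ≈ 13.682 minutes.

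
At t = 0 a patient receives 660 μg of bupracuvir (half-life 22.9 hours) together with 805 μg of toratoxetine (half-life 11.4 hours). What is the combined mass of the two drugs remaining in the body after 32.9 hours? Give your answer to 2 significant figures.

bupracuvir: 660 × (1/2)^(32.9/22.9) = 660 × (1/2)^1.4367 ≈ 243.81 μg.
toratoxetine: 805 × (1/2)^(32.9/11.4) = 805 × (1/2)^2.886 ≈ 108.9 μg.
Total = 243.81 + 108.9 ≈ 352.72 μg.

350 μg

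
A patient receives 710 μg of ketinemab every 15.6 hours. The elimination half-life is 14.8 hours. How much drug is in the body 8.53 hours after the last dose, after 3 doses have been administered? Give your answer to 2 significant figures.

820 μg

The 3 doses were given 39.73, 24.13, 8.53 hours ago.
Total = 710·(1/2)^(39.73/14.8) + 710·(1/2)^(24.13/14.8) + 710·(1/2)^(8.53/14.8)
      = 110.45 + 229.33 + 476.17 ≈ 815.94 μg.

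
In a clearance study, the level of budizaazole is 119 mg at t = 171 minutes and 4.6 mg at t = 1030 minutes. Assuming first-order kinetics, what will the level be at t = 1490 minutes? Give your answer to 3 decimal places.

Over Δt = 1030 − 171 = 859 minutes, the level fell by a factor of 119/4.6 ≈ 25.87.
n = log₂(25.87) ≈ 4.6932 half-lives, so t½ = 859/4.6932 ≈ 183.03 minutes.
From t = 1030 to t = 1490: 4.6 × (1/2)^((1490−1030)/183.03) ≈ 0.80575 mg.

0.806 mg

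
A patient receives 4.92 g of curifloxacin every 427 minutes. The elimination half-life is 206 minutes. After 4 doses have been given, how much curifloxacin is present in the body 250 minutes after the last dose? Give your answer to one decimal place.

The 4 doses were given 1531, 1104, 677, 250 minutes ago.
Total = 4.92·(1/2)^(1531/206) + 4.92·(1/2)^(1104/206) + 4.92·(1/2)^(677/206) + 4.92·(1/2)^(250/206)
      = 0.02849 + 0.11986 + 0.50426 + 2.1215 ≈ 2.7741 g.

2.8 g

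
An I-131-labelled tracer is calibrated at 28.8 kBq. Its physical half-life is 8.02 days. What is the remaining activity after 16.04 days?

Elapsed time is 2 half-lives (16.04/8.02).
Each half-life halves the amount: 28.8 × (1/2)^2 = 28.8/4 = 7.2 kBq.

7.2 kBq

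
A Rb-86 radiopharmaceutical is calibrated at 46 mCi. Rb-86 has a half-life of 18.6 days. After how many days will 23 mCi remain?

23/46 = 1/2, so 1 half-life has elapsed.
t = 1 × 18.6 = 18.6 days.

18.6 days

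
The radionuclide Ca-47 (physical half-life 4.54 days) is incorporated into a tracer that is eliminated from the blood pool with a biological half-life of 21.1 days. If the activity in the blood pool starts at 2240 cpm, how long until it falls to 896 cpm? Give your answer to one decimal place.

1/t_eff = 1/t_phys + 1/t_biol = 1/4.54 + 1/21.1 = 0.26766 per day.
t_eff = 4.54 × 21.1 / (4.54 + 21.1) ≈ 3.7361 days.
n = log₂(2240/896) ≈ 1.3219; t = 1.3219 × 3.7361 ≈ 4.9389 days.

4.9 days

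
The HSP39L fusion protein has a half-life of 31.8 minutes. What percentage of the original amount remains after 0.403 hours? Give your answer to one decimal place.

59.0%

0.403 hours = 24.18 minutes.
n = 24.18/31.8 ≈ 0.76038 half-lives.
Fraction remaining = (1/2)^0.76038 ≈ 0.59034, i.e. 59.034%.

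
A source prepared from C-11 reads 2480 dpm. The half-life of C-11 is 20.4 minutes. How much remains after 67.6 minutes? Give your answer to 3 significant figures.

249 dpm

Number of half-lives: n = 67.6/20.4 ≈ 3.3137.
Remaining = 2480 × (1/2)^3.3137 = 2480 × 0.10057 ≈ 249.41 dpm.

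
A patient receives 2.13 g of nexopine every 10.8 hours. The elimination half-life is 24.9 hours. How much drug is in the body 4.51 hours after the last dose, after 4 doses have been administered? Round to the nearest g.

5 g

The 4 doses were given 36.91, 26.11, 15.31, 4.51 hours ago.
Total = 2.13·(1/2)^(36.91/24.9) + 2.13·(1/2)^(26.11/24.9) + 2.13·(1/2)^(15.31/24.9) + 2.13·(1/2)^(4.51/24.9)
      = 0.76235 + 1.0297 + 1.3909 + 1.8787 ≈ 5.0616 g.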